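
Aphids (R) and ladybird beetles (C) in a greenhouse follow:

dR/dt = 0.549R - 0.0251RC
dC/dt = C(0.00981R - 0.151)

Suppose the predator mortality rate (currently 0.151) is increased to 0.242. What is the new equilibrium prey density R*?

R* ≈ 24.7

At the interior fixed point, setting dC/dt = 0 with C > 0 fixes R* = (predator death rate)/(RC coefficient) — independent of the other coefficients.
With the change, R* = 0.242/0.00981 = 24.7; it rises from 15.4.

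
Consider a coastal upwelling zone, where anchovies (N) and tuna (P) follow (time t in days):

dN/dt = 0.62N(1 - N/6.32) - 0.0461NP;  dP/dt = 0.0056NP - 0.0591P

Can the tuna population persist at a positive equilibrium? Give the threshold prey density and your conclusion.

Threshold N = 10.6; K < 10.6, so no, the predator goes extinct.

The predator equation gives dP/dt > 0 only when N > 0.0591/0.0056 = 10.6.
Without the predator, N → K = 6.32. Since 6.32 < 10.6, the predator cannot invade.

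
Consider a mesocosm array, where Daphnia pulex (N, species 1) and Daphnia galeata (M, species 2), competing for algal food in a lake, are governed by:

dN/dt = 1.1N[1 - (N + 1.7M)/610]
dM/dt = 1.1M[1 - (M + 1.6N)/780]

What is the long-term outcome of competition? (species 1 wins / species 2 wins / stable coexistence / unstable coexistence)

unstable coexistence (outcome depends on initial conditions)

Compare the nullcline intercepts: K1/α12 = 610/1.7 = 359 < K2 = 780; K2/α21 = 780/1.6 = 488 < K1 = 610.
Since both are reversed, neither can invade when rare; the interior point is a saddle.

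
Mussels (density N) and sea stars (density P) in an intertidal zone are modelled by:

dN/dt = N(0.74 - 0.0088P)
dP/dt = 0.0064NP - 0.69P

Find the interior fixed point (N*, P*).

Set dP/dt = 0 with P > 0: 0.0064N - 0.69 = 0, so N* = 0.69/0.0064 = 108.
Set dN/dt = 0 with N > 0: 0.74 - 0.0088P = 0, so P* = 0.74/0.0088 = 84.1.

N* ≈ 108, P* ≈ 84.1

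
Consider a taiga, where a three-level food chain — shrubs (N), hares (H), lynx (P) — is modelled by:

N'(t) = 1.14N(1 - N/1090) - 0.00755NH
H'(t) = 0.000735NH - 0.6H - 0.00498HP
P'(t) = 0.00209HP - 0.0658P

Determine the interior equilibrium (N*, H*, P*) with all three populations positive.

From dP/dt = 0: 0.00209H* = 0.0658, so H* = 31.5.
From dN/dt = 0: 1.14(1 - N*/1090) = 0.00755·31.5, giving N* = 1090·(1 - 0.209) = 863.
From dH/dt = 0: 0.000735·863 - 0.6 = 0.00498P*, so P* = 0.0341/0.00498 = 6.85.

N* ≈ 863, H* ≈ 31.5, P* ≈ 6.85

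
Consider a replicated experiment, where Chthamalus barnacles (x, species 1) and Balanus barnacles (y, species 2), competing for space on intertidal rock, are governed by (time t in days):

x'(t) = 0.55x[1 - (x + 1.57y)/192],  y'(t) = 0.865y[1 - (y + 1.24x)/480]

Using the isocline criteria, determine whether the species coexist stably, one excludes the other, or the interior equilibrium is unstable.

Compare the nullcline intercepts: K1/α12 = 192/1.57 = 122 < K2 = 480; K2/α21 = 480/1.24 = 387 > K1 = 192.
Since the inequalities point opposite ways, species 2 can invade but species 1 cannot.

species 2 excludes species 1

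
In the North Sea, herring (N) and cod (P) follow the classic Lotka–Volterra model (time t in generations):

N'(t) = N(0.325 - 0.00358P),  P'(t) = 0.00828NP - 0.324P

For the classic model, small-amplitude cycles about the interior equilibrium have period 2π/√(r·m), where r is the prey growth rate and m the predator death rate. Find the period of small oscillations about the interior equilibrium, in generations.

Here r = 0.325 and m = 0.324, so r·m = 0.105.
ω = √0.105 = 0.324 per generation, hence T = 2π/ω ≈ 19.4 generations.

T ≈ 19.4 generations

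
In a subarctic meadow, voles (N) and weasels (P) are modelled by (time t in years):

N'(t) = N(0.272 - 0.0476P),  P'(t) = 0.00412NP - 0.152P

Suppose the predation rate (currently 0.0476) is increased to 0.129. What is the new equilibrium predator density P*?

P* ≈ 2.11

At the interior fixed point, setting dN/dt = 0 with N > 0 fixes P* = (prey growth rate)/(NP coefficient) — independent of the other coefficients.
With the change, P* = 0.272/0.129 = 2.11; it falls from 5.71.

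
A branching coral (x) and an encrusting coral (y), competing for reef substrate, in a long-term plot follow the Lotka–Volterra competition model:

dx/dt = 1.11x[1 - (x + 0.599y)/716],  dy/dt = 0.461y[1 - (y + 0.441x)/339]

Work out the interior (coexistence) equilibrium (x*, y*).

x* ≈ 697, y* ≈ 31.6

Setting both brackets to zero gives the nullclines x + 0.599y = 716 and 0.441x + y = 339.
Substituting y = 339 - 0.441x into the first: x(1 - 0.599·0.441) = 716 - 0.599·339.
So x* = 513/0.736 = 697, and then y* = 339 - 0.441·697 = 31.6.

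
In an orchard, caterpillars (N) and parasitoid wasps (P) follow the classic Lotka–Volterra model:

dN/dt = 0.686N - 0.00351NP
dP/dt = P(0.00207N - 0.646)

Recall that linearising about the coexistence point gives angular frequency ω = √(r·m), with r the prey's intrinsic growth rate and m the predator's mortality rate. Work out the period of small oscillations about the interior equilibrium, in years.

Here r = 0.686 and m = 0.646, so r·m = 0.443.
ω = √0.443 = 0.666 per year, hence T = 2π/ω ≈ 9.44 years.

T ≈ 9.44 years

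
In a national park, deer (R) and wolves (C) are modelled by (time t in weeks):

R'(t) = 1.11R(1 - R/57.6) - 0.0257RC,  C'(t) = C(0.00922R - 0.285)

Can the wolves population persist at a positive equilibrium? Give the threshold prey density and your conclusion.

The predator equation gives dC/dt > 0 only when R > 0.285/0.00922 = 30.9.
Without the predator, R → K = 57.6. Since 57.6 > 30.9, the predator can invade and persist.

Threshold R = 30.9; K > 30.9, so yes, the predator persists.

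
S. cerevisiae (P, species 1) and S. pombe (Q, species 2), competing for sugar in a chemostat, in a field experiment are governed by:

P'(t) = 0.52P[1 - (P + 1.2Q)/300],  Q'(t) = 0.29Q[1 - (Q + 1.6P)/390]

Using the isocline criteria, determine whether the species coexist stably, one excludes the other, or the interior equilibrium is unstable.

unstable coexistence (outcome depends on initial conditions)

Compare the nullcline intercepts: K1/α12 = 300/1.2 = 250 < K2 = 390; K2/α21 = 390/1.6 = 244 < K1 = 300.
Since both are reversed, neither can invade when rare; the interior point is a saddle.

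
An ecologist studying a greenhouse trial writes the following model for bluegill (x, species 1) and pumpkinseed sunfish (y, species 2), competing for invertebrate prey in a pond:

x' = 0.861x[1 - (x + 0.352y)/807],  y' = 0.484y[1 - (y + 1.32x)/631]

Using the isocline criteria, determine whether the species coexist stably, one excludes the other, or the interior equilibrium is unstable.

Compare the nullcline intercepts: K1/α12 = 807/0.352 = 2290 > K2 = 631; K2/α21 = 631/1.32 = 478 < K1 = 807.
Since the inequalities point opposite ways, species 1 can invade but species 2 cannot.

species 1 excludes species 2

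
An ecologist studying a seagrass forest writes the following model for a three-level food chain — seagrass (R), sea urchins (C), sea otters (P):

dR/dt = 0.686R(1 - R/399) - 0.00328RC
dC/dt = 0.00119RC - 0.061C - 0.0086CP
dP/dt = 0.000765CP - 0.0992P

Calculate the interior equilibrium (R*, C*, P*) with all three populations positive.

R* ≈ 152, C* ≈ 130, P* ≈ 13.9

From dP/dt = 0: 0.000765C* = 0.0992, so C* = 130.
From dR/dt = 0: 0.686(1 - R*/399) = 0.00328·130, giving R* = 399·(1 - 0.62) = 152.
From dC/dt = 0: 0.00119·152 - 0.061 = 0.0086P*, so P* = 0.119/0.0086 = 13.9.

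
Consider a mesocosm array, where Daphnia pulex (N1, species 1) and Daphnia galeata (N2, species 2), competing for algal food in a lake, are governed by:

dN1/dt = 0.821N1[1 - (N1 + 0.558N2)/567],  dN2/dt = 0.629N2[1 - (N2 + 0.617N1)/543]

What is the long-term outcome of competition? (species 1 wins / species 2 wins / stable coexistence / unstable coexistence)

Compare the nullcline intercepts: K1/α12 = 567/0.558 = 1020 > K2 = 543; K2/α21 = 543/0.617 = 880 > K1 = 567.
Since both inequalities hold, each species can invade when rare, so the interior equilibrium is stable.

stable coexistence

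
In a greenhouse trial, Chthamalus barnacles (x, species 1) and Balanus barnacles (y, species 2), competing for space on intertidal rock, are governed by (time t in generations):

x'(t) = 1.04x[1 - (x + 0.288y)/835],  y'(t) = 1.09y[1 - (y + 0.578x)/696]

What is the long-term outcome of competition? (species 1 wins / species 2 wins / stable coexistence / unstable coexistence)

stable coexistence

Compare the nullcline intercepts: K1/α12 = 835/0.288 = 2900 > K2 = 696; K2/α21 = 696/0.578 = 1200 > K1 = 835.
Since both inequalities hold, each species can invade when rare, so the interior equilibrium is stable.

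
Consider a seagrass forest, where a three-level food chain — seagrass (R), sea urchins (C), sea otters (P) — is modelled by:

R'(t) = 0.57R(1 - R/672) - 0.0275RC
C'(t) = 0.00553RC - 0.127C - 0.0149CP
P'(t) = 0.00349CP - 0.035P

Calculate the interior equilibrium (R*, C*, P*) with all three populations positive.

R* ≈ 347, C* ≈ 10, P* ≈ 120

From dP/dt = 0: 0.00349C* = 0.035, so C* = 10.
From dR/dt = 0: 0.57(1 - R*/672) = 0.0275·10, giving R* = 672·(1 - 0.484) = 347.
From dC/dt = 0: 0.00553·347 - 0.127 = 0.0149P*, so P* = 1.79/0.0149 = 120.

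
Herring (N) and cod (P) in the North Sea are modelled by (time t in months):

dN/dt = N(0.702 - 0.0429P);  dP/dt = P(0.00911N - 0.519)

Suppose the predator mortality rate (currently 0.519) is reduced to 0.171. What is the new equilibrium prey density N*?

At the interior fixed point, setting dP/dt = 0 with P > 0 fixes N* = (predator death rate)/(NP coefficient) — independent of the other coefficients.
With the change, N* = 0.171/0.00911 = 18.8; it falls from 57.

N* ≈ 18.8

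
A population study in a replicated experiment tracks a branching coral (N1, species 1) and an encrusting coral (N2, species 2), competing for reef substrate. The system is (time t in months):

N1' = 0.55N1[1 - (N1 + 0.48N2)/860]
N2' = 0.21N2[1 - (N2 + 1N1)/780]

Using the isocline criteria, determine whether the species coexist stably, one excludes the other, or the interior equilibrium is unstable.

species 1 excludes species 2

Compare the nullcline intercepts: K1/α12 = 860/0.48 = 1790 > K2 = 780; K2/α21 = 780/1 = 780 < K1 = 860.
Since the inequalities point opposite ways, species 1 can invade but species 2 cannot.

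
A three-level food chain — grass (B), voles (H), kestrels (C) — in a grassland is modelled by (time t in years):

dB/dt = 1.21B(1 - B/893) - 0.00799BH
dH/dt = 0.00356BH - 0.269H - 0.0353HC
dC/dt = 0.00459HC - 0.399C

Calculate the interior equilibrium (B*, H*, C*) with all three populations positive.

From dC/dt = 0: 0.00459H* = 0.399, so H* = 86.9.
From dB/dt = 0: 1.21(1 - B*/893) = 0.00799·86.9, giving B* = 893·(1 - 0.574) = 380.
From dH/dt = 0: 0.00356·380 - 0.269 = 0.0353C*, so C* = 1.09/0.0353 = 30.7.

B* ≈ 380, H* ≈ 86.9, C* ≈ 30.7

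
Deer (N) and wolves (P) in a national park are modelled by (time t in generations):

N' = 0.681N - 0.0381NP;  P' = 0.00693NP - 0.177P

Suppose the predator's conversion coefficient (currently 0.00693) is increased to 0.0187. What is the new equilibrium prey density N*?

At the interior fixed point, setting dP/dt = 0 with P > 0 fixes N* = (predator death rate)/(NP coefficient) — independent of the other coefficients.
With the change, N* = 0.177/0.0187 = 9.47; it falls from 25.5.

N* ≈ 9.47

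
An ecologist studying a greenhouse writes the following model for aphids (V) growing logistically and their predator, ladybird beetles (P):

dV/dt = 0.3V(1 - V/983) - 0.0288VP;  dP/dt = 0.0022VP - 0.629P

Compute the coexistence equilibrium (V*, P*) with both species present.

From dP/dt = 0 with P > 0: 0.0022V* = 0.629, so V* = 286.
Substitute into dV/dt = 0: 0.3(1 - 286/983) = 0.0288P*.
The bracket is 0.709, giving P* = 0.213/0.0288 = 7.39.

V* ≈ 286, P* ≈ 7.39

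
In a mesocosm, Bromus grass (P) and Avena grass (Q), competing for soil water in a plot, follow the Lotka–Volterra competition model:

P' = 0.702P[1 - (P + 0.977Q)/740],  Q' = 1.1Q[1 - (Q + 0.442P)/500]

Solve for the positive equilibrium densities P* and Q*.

P* ≈ 443, Q* ≈ 304

Setting both brackets to zero gives the nullclines P + 0.977Q = 740 and 0.442P + Q = 500.
Substituting Q = 500 - 0.442P into the first: P(1 - 0.977·0.442) = 740 - 0.977·500.
So P* = 252/0.568 = 443, and then Q* = 500 - 0.442·443 = 304.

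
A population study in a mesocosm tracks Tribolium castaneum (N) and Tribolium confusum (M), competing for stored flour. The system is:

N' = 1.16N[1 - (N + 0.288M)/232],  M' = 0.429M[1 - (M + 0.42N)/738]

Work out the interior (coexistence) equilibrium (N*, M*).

Setting both brackets to zero gives the nullclines N + 0.288M = 232 and 0.42N + M = 738.
Substituting M = 738 - 0.42N into the first: N(1 - 0.288·0.42) = 232 - 0.288·738.
So N* = 19.5/0.879 = 22.1, and then M* = 738 - 0.42·22.1 = 729.

N* ≈ 22.1, M* ≈ 729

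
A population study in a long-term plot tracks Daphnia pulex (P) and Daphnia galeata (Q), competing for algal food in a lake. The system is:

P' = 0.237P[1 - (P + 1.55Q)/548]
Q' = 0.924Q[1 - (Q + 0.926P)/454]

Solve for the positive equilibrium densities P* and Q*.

P* ≈ 358, Q* ≈ 123

Setting both brackets to zero gives the nullclines P + 1.55Q = 548 and 0.926P + Q = 454.
Substituting Q = 454 - 0.926P into the first: P(1 - 1.55·0.926) = 548 - 1.55·454.
So P* = -156/-0.435 = 358, and then Q* = 454 - 0.926·358 = 123.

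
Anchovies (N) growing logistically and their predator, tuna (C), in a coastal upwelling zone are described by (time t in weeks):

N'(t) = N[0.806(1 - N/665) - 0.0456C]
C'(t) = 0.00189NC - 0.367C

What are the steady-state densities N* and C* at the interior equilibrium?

From dC/dt = 0 with C > 0: 0.00189N* = 0.367, so N* = 194.
Substitute into dN/dt = 0: 0.806(1 - 194/665) = 0.0456C*.
The bracket is 0.708, giving C* = 0.571/0.0456 = 12.5.

N* ≈ 194, C* ≈ 12.5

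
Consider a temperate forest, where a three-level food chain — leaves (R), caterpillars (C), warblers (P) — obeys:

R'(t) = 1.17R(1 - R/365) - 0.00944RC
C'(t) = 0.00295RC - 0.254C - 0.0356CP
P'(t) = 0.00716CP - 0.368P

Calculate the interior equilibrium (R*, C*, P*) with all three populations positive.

From dP/dt = 0: 0.00716C* = 0.368, so C* = 51.4.
From dR/dt = 0: 1.17(1 - R*/365) = 0.00944·51.4, giving R* = 365·(1 - 0.415) = 214.
From dC/dt = 0: 0.00295·214 - 0.254 = 0.0356P*, so P* = 0.376/0.0356 = 10.6.

R* ≈ 214, C* ≈ 51.4, P* ≈ 10.6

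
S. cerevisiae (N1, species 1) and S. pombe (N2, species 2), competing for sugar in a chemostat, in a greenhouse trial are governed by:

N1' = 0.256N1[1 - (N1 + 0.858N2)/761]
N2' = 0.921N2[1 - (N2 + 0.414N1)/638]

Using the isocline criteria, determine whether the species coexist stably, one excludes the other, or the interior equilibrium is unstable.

stable coexistence

Compare the nullcline intercepts: K1/α12 = 761/0.858 = 887 > K2 = 638; K2/α21 = 638/0.414 = 1540 > K1 = 761.
Since both inequalities hold, each species can invade when rare, so the interior equilibrium is stable.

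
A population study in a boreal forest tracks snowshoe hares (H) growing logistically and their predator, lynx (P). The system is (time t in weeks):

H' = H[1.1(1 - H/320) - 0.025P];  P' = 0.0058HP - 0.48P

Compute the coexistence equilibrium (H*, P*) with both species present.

H* ≈ 82.8, P* ≈ 32.6

From dP/dt = 0 with P > 0: 0.0058H* = 0.48, so H* = 82.8.
Substitute into dH/dt = 0: 1.1(1 - 82.8/320) = 0.025P*.
The bracket is 0.741, giving P* = 0.816/0.025 = 32.6.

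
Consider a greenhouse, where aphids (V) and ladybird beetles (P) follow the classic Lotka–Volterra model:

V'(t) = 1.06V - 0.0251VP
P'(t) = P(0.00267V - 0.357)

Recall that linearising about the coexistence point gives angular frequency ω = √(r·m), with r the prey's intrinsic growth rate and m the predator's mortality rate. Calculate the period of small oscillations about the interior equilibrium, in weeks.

T ≈ 10.2 weeks

Here r = 1.06 and m = 0.357, so r·m = 0.378.
ω = √0.378 = 0.615 per week, hence T = 2π/ω ≈ 10.2 weeks.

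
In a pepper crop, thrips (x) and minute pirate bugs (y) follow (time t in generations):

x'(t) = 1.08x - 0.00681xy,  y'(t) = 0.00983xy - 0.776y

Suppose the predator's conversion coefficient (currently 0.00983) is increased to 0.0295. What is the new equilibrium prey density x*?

At the interior fixed point, setting dy/dt = 0 with y > 0 fixes x* = (predator death rate)/(xy coefficient) — independent of the other coefficients.
With the change, x* = 0.776/0.0295 = 26.3; it falls from 78.9.

x* ≈ 26.3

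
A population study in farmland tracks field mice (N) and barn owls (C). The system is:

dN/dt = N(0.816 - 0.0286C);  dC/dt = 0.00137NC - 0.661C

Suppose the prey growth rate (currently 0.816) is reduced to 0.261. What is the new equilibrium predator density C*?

C* ≈ 9.13

At the interior fixed point, setting dN/dt = 0 with N > 0 fixes C* = (prey growth rate)/(NC coefficient) — independent of the other coefficients.
With the change, C* = 0.261/0.0286 = 9.13; it falls from 28.5.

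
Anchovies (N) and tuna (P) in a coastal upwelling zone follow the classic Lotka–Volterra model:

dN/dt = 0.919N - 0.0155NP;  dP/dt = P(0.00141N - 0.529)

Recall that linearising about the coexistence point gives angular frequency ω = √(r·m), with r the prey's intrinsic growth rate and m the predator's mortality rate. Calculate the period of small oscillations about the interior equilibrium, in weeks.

Here r = 0.919 and m = 0.529, so r·m = 0.486.
ω = √0.486 = 0.697 per week, hence T = 2π/ω ≈ 9.01 weeks.

T ≈ 9.01 weeks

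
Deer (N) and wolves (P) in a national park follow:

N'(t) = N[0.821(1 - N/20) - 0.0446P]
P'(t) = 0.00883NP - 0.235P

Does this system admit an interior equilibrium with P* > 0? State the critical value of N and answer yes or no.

Threshold N = 26.6; K < 26.6, so no, the predator goes extinct.

The predator equation gives dP/dt > 0 only when N > 0.235/0.00883 = 26.6.
Without the predator, N → K = 20. Since 20 < 26.6, the predator cannot invade.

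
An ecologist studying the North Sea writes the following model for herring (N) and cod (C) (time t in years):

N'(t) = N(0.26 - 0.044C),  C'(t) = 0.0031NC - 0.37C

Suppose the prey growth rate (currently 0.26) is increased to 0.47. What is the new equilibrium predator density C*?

C* ≈ 10.7

At the interior fixed point, setting dN/dt = 0 with N > 0 fixes C* = (prey growth rate)/(NC coefficient) — independent of the other coefficients.
With the change, C* = 0.47/0.044 = 10.7; it rises from 5.91.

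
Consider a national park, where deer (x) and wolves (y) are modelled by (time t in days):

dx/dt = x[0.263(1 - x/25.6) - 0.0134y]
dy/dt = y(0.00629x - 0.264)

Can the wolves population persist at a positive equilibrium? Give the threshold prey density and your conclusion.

The predator equation gives dy/dt > 0 only when x > 0.264/0.00629 = 42.
Without the predator, x → K = 25.6. Since 25.6 < 42, the predator cannot invade.

Threshold x = 42; K < 42, so no, the predator goes extinct.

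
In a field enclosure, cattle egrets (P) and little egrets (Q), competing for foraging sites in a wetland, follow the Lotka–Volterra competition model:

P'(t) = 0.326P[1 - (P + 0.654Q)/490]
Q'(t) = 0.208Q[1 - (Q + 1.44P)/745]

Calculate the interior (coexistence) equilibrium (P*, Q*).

P* ≈ 47.6, Q* ≈ 677

Setting both brackets to zero gives the nullclines P + 0.654Q = 490 and 1.44P + Q = 745.
Substituting Q = 745 - 1.44P into the first: P(1 - 0.654·1.44) = 490 - 0.654·745.
So P* = 2.77/0.0582 = 47.6, and then Q* = 745 - 1.44·47.6 = 677.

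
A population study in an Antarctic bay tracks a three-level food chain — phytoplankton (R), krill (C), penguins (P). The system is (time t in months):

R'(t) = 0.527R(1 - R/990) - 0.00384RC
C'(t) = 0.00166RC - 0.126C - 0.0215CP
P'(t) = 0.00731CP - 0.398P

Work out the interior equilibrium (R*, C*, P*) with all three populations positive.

R* ≈ 597, C* ≈ 54.4, P* ≈ 40.3

From dP/dt = 0: 0.00731C* = 0.398, so C* = 54.4.
From dR/dt = 0: 0.527(1 - R*/990) = 0.00384·54.4, giving R* = 990·(1 - 0.397) = 597.
From dC/dt = 0: 0.00166·597 - 0.126 = 0.0215P*, so P* = 0.865/0.0215 = 40.3.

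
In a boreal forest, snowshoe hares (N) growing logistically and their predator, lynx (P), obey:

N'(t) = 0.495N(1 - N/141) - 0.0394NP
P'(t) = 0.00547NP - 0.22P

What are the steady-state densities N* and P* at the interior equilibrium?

N* ≈ 40.2, P* ≈ 8.98

From dP/dt = 0 with P > 0: 0.00547N* = 0.22, so N* = 40.2.
Substitute into dN/dt = 0: 0.495(1 - 40.2/141) = 0.0394P*.
The bracket is 0.715, giving P* = 0.354/0.0394 = 8.98.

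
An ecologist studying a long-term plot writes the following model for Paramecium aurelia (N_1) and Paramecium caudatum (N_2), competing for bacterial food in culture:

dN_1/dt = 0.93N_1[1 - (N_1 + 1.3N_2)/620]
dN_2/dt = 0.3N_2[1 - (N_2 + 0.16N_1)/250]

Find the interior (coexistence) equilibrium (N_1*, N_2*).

Setting both brackets to zero gives the nullclines N_1 + 1.3N_2 = 620 and 0.16N_1 + N_2 = 250.
Substituting N_2 = 250 - 0.16N_1 into the first: N_1(1 - 1.3·0.16) = 620 - 1.3·250.
So N_1* = 295/0.792 = 372, and then N_2* = 250 - 0.16·372 = 190.

N_1* ≈ 372, N_2* ≈ 190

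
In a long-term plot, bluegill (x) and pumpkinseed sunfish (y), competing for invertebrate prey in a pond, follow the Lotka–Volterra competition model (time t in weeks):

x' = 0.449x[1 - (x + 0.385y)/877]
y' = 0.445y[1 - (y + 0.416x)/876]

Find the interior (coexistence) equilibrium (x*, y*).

Setting both brackets to zero gives the nullclines x + 0.385y = 877 and 0.416x + y = 876.
Substituting y = 876 - 0.416x into the first: x(1 - 0.385·0.416) = 877 - 0.385·876.
So x* = 540/0.84 = 643, and then y* = 876 - 0.416·643 = 609.

x* ≈ 643, y* ≈ 609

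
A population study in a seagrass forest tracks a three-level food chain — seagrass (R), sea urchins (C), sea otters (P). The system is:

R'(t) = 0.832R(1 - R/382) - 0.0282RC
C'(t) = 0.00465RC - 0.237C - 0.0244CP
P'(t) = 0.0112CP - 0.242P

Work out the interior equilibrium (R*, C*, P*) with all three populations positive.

From dP/dt = 0: 0.0112C* = 0.242, so C* = 21.6.
From dR/dt = 0: 0.832(1 - R*/382) = 0.0282·21.6, giving R* = 382·(1 - 0.732) = 102.
From dC/dt = 0: 0.00465·102 - 0.237 = 0.0244P*, so P* = 0.238/0.0244 = 9.77.

R* ≈ 102, C* ≈ 21.6, P* ≈ 9.77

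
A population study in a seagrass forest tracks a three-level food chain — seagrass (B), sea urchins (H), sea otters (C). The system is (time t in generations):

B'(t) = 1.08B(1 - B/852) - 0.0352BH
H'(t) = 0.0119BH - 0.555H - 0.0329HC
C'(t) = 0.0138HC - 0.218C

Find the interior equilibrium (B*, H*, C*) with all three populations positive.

B* ≈ 413, H* ≈ 15.8, C* ≈ 133

From dC/dt = 0: 0.0138H* = 0.218, so H* = 15.8.
From dB/dt = 0: 1.08(1 - B*/852) = 0.0352·15.8, giving B* = 852·(1 - 0.515) = 413.
From dH/dt = 0: 0.0119·413 - 0.555 = 0.0329C*, so C* = 4.36/0.0329 = 133.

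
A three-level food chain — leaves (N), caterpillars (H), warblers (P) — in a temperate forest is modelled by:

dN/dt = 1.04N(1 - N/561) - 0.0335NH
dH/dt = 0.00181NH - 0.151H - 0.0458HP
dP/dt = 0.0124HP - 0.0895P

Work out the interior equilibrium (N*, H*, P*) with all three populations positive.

N* ≈ 431, H* ≈ 7.22, P* ≈ 13.7

From dP/dt = 0: 0.0124H* = 0.0895, so H* = 7.22.
From dN/dt = 0: 1.04(1 - N*/561) = 0.0335·7.22, giving N* = 561·(1 - 0.232) = 431.
From dH/dt = 0: 0.00181·431 - 0.151 = 0.0458P*, so P* = 0.628/0.0458 = 13.7.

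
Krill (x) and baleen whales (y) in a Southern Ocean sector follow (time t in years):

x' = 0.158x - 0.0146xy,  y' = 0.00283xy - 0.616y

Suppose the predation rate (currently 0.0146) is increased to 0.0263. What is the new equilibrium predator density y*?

y* ≈ 6.01

At the interior fixed point, setting dx/dt = 0 with x > 0 fixes y* = (prey growth rate)/(xy coefficient) — independent of the other coefficients.
With the change, y* = 0.158/0.0263 = 6.01; it falls from 10.8.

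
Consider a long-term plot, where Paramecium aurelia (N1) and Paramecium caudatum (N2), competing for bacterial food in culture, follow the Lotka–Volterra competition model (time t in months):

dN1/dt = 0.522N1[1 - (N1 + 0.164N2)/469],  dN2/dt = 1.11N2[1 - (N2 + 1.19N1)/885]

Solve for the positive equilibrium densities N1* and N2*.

Setting both brackets to zero gives the nullclines N1 + 0.164N2 = 469 and 1.19N1 + N2 = 885.
Substituting N2 = 885 - 1.19N1 into the first: N1(1 - 0.164·1.19) = 469 - 0.164·885.
So N1* = 324/0.805 = 402, and then N2* = 885 - 1.19·402 = 406.

N1* ≈ 402, N2* ≈ 406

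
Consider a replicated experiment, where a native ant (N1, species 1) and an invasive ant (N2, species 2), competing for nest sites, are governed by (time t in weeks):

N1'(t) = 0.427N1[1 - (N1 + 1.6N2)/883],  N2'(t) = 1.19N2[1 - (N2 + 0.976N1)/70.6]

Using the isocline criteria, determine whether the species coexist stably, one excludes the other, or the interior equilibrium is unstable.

species 1 excludes species 2

Compare the nullcline intercepts: K1/α12 = 883/1.6 = 552 > K2 = 70.6; K2/α21 = 70.6/0.976 = 72.3 < K1 = 883.
Since the inequalities point opposite ways, species 1 can invade but species 2 cannot.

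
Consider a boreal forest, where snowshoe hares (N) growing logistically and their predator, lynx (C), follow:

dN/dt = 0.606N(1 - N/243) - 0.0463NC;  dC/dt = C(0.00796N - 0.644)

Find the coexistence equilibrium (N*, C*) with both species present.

N* ≈ 80.9, C* ≈ 8.73

From dC/dt = 0 with C > 0: 0.00796N* = 0.644, so N* = 80.9.
Substitute into dN/dt = 0: 0.606(1 - 80.9/243) = 0.0463C*.
The bracket is 0.667, giving C* = 0.404/0.0463 = 8.73.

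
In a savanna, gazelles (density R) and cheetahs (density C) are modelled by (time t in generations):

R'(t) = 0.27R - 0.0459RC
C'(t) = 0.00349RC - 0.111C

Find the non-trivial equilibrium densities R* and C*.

R* ≈ 31.8, C* ≈ 5.88

Set dC/dt = 0 with C > 0: 0.00349R - 0.111 = 0, so R* = 0.111/0.00349 = 31.8.
Set dR/dt = 0 with R > 0: 0.27 - 0.0459C = 0, so C* = 0.27/0.0459 = 5.88.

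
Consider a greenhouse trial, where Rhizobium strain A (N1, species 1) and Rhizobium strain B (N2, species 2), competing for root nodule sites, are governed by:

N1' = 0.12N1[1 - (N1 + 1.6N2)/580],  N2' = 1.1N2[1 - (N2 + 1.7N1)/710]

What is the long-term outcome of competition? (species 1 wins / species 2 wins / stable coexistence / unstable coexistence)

unstable coexistence (outcome depends on initial conditions)

Compare the nullcline intercepts: K1/α12 = 580/1.6 = 362 < K2 = 710; K2/α21 = 710/1.7 = 418 < K1 = 580.
Since both are reversed, neither can invade when rare; the interior point is a saddle.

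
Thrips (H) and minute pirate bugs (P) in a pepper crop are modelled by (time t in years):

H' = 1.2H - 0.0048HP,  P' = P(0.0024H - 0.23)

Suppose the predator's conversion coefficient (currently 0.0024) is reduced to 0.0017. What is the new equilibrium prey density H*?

At the interior fixed point, setting dP/dt = 0 with P > 0 fixes H* = (predator death rate)/(HP coefficient) — independent of the other coefficients.
With the change, H* = 0.23/0.0017 = 135; it rises from 95.8.

H* ≈ 135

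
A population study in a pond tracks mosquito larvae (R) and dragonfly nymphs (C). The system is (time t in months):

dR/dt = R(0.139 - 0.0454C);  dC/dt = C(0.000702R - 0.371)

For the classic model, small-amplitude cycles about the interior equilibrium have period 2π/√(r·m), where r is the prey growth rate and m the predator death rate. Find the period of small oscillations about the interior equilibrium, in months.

Here r = 0.139 and m = 0.371, so r·m = 0.0516.
ω = √0.0516 = 0.227 per month, hence T = 2π/ω ≈ 27.7 months.

T ≈ 27.7 months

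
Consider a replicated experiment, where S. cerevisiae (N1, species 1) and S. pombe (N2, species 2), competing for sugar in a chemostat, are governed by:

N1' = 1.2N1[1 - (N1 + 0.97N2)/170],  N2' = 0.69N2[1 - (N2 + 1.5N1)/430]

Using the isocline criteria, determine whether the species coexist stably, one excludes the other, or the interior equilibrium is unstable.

species 2 excludes species 1

Compare the nullcline intercepts: K1/α12 = 170/0.97 = 175 < K2 = 430; K2/α21 = 430/1.5 = 287 > K1 = 170.
Since the inequalities point opposite ways, species 2 can invade but species 1 cannot.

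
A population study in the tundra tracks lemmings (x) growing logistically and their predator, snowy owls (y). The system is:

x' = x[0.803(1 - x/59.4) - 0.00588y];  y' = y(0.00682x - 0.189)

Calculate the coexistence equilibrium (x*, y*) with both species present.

From dy/dt = 0 with y > 0: 0.00682x* = 0.189, so x* = 27.7.
Substitute into dx/dt = 0: 0.803(1 - 27.7/59.4) = 0.00588y*.
The bracket is 0.533, giving y* = 0.428/0.00588 = 72.9.

x* ≈ 27.7, y* ≈ 72.9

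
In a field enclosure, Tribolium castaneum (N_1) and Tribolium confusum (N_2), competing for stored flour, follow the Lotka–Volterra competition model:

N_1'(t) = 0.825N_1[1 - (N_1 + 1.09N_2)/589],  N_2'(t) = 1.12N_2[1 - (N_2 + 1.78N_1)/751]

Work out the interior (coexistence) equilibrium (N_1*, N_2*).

N_1* ≈ 244, N_2* ≈ 316

Setting both brackets to zero gives the nullclines N_1 + 1.09N_2 = 589 and 1.78N_1 + N_2 = 751.
Substituting N_2 = 751 - 1.78N_1 into the first: N_1(1 - 1.09·1.78) = 589 - 1.09·751.
So N_1* = -230/-0.94 = 244, and then N_2* = 751 - 1.78·244 = 316.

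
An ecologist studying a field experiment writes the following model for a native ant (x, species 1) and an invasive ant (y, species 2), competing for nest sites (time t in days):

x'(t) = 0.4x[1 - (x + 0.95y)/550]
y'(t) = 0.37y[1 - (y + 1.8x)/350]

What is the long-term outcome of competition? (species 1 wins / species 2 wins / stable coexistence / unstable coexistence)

Compare the nullcline intercepts: K1/α12 = 550/0.95 = 579 > K2 = 350; K2/α21 = 350/1.8 = 194 < K1 = 550.
Since the inequalities point opposite ways, species 1 can invade but species 2 cannot.

species 1 excludes species 2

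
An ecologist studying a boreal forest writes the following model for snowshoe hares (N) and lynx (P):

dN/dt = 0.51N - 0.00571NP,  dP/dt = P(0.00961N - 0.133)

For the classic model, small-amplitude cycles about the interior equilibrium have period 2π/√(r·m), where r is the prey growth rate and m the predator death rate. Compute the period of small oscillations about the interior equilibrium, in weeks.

Here r = 0.51 and m = 0.133, so r·m = 0.0678.
ω = √0.0678 = 0.26 per week, hence T = 2π/ω ≈ 24.1 weeks.

T ≈ 24.1 weeks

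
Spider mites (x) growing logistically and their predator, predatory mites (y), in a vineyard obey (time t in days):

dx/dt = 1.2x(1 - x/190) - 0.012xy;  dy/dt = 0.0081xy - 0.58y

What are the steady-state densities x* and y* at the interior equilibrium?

x* ≈ 71.6, y* ≈ 62.3

From dy/dt = 0 with y > 0: 0.0081x* = 0.58, so x* = 71.6.
Substitute into dx/dt = 0: 1.2(1 - 71.6/190) = 0.012y*.
The bracket is 0.623, giving y* = 0.748/0.012 = 62.3.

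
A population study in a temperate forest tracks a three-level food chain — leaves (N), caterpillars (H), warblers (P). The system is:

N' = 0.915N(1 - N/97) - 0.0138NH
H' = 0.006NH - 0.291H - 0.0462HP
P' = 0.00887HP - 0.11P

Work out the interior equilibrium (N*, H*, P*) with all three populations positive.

From dP/dt = 0: 0.00887H* = 0.11, so H* = 12.4.
From dN/dt = 0: 0.915(1 - N*/97) = 0.0138·12.4, giving N* = 97·(1 - 0.187) = 78.9.
From dH/dt = 0: 0.006·78.9 - 0.291 = 0.0462P*, so P* = 0.182/0.0462 = 3.94.

N* ≈ 78.9, H* ≈ 12.4, P* ≈ 3.94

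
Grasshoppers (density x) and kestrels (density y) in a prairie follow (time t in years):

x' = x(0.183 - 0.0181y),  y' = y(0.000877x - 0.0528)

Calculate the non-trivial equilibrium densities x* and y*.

Set dy/dt = 0 with y > 0: 0.000877x - 0.0528 = 0, so x* = 0.0528/0.000877 = 60.2.
Set dx/dt = 0 with x > 0: 0.183 - 0.0181y = 0, so y* = 0.183/0.0181 = 10.1.

x* ≈ 60.2, y* ≈ 10.1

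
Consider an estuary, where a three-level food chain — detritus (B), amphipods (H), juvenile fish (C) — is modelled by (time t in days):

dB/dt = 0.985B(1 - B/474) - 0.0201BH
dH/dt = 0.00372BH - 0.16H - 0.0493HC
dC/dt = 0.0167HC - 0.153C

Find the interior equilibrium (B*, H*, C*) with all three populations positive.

From dC/dt = 0: 0.0167H* = 0.153, so H* = 9.16.
From dB/dt = 0: 0.985(1 - B*/474) = 0.0201·9.16, giving B* = 474·(1 - 0.187) = 385.
From dH/dt = 0: 0.00372·385 - 0.16 = 0.0493C*, so C* = 1.27/0.0493 = 25.8.

B* ≈ 385, H* ≈ 9.16, C* ≈ 25.8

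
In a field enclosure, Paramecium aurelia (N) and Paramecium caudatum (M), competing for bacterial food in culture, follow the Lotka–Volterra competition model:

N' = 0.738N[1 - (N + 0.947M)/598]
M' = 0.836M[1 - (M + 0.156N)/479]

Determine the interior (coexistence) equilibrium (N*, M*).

Setting both brackets to zero gives the nullclines N + 0.947M = 598 and 0.156N + M = 479.
Substituting M = 479 - 0.156N into the first: N(1 - 0.947·0.156) = 598 - 0.947·479.
So N* = 144/0.852 = 169, and then M* = 479 - 0.156·169 = 453.

N* ≈ 169, M* ≈ 453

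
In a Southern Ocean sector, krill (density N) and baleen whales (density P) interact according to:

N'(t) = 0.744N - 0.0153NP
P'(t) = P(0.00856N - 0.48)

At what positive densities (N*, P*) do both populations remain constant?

N* ≈ 56.1, P* ≈ 48.6

Set dP/dt = 0 with P > 0: 0.00856N - 0.48 = 0, so N* = 0.48/0.00856 = 56.1.
Set dN/dt = 0 with N > 0: 0.744 - 0.0153P = 0, so P* = 0.744/0.0153 = 48.6.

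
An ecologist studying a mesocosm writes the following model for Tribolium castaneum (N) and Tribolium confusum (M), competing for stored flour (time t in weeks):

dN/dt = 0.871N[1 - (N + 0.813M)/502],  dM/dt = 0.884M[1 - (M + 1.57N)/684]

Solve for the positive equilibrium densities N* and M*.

N* ≈ 196, M* ≈ 377

Setting both brackets to zero gives the nullclines N + 0.813M = 502 and 1.57N + M = 684.
Substituting M = 684 - 1.57N into the first: N(1 - 0.813·1.57) = 502 - 0.813·684.
So N* = -54.1/-0.276 = 196, and then M* = 684 - 1.57·196 = 377.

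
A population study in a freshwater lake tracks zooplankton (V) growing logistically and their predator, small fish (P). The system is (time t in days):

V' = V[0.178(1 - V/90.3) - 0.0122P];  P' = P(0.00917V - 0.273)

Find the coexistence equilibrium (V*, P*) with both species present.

From dP/dt = 0 with P > 0: 0.00917V* = 0.273, so V* = 29.8.
Substitute into dV/dt = 0: 0.178(1 - 29.8/90.3) = 0.0122P*.
The bracket is 0.67, giving P* = 0.119/0.0122 = 9.78.

V* ≈ 29.8, P* ≈ 9.78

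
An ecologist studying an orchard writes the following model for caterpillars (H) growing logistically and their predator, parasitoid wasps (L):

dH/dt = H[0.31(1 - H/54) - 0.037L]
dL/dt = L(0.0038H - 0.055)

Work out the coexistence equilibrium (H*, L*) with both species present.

H* ≈ 14.5, L* ≈ 6.13

From dL/dt = 0 with L > 0: 0.0038H* = 0.055, so H* = 14.5.
Substitute into dH/dt = 0: 0.31(1 - 14.5/54) = 0.037L*.
The bracket is 0.732, giving L* = 0.227/0.037 = 6.13.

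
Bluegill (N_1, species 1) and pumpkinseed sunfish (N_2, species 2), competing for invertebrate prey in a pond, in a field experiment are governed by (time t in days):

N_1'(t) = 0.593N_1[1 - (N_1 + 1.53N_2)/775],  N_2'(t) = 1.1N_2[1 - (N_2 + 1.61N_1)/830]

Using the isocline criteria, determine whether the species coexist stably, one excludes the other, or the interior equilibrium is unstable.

Compare the nullcline intercepts: K1/α12 = 775/1.53 = 507 < K2 = 830; K2/α21 = 830/1.61 = 516 < K1 = 775.
Since both are reversed, neither can invade when rare; the interior point is a saddle.

unstable coexistence (outcome depends on initial conditions)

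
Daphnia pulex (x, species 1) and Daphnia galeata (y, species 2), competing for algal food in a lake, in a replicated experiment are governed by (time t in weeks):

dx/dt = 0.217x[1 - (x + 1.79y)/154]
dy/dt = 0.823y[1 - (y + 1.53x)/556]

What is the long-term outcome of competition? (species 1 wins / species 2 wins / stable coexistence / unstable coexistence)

Compare the nullcline intercepts: K1/α12 = 154/1.79 = 86 < K2 = 556; K2/α21 = 556/1.53 = 363 > K1 = 154.
Since the inequalities point opposite ways, species 2 can invade but species 1 cannot.

species 2 excludes species 1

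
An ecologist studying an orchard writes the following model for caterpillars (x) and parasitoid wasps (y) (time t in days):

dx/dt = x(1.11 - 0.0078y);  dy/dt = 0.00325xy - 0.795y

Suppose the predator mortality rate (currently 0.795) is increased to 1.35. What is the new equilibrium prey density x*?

At the interior fixed point, setting dy/dt = 0 with y > 0 fixes x* = (predator death rate)/(xy coefficient) — independent of the other coefficients.
With the change, x* = 1.35/0.00325 = 415; it rises from 245.

x* ≈ 415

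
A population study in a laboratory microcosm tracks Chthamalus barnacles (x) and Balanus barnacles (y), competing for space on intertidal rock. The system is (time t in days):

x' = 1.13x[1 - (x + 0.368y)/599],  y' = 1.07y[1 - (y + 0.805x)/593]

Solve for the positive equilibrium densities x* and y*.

Setting both brackets to zero gives the nullclines x + 0.368y = 599 and 0.805x + y = 593.
Substituting y = 593 - 0.805x into the first: x(1 - 0.368·0.805) = 599 - 0.368·593.
So x* = 381/0.704 = 541, and then y* = 593 - 0.805·541 = 157.

x* ≈ 541, y* ≈ 157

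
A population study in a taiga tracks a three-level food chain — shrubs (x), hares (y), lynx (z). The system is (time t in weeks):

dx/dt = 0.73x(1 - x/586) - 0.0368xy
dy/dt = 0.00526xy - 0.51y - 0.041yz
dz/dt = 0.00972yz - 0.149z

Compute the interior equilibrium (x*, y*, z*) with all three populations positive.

x* ≈ 133, y* ≈ 15.3, z* ≈ 4.64

From dz/dt = 0: 0.00972y* = 0.149, so y* = 15.3.
From dx/dt = 0: 0.73(1 - x*/586) = 0.0368·15.3, giving x* = 586·(1 - 0.773) = 133.
From dy/dt = 0: 0.00526·133 - 0.51 = 0.041z*, so z* = 0.19/0.041 = 4.64.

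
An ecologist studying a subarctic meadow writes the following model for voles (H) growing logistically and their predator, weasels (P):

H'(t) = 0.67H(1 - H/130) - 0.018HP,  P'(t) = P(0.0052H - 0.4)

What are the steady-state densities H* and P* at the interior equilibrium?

H* ≈ 76.9, P* ≈ 15.2

From dP/dt = 0 with P > 0: 0.0052H* = 0.4, so H* = 76.9.
Substitute into dH/dt = 0: 0.67(1 - 76.9/130) = 0.018P*.
The bracket is 0.408, giving P* = 0.274/0.018 = 15.2.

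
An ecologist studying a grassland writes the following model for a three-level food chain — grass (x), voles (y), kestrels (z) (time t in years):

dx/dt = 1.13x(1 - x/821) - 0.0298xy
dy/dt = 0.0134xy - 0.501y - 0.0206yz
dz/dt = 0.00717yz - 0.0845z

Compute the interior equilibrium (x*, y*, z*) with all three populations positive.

x* ≈ 566, y* ≈ 11.8, z* ≈ 344

From dz/dt = 0: 0.00717y* = 0.0845, so y* = 11.8.
From dx/dt = 0: 1.13(1 - x*/821) = 0.0298·11.8, giving x* = 821·(1 - 0.311) = 566.
From dy/dt = 0: 0.0134·566 - 0.501 = 0.0206z*, so z* = 7.08/0.0206 = 344.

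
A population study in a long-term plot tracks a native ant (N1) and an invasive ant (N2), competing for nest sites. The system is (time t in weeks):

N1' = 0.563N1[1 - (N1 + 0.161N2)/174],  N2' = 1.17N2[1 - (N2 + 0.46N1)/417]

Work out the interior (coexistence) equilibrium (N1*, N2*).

N1* ≈ 115, N2* ≈ 364

Setting both brackets to zero gives the nullclines N1 + 0.161N2 = 174 and 0.46N1 + N2 = 417.
Substituting N2 = 417 - 0.46N1 into the first: N1(1 - 0.161·0.46) = 174 - 0.161·417.
So N1* = 107/0.926 = 115, and then N2* = 417 - 0.46·115 = 364.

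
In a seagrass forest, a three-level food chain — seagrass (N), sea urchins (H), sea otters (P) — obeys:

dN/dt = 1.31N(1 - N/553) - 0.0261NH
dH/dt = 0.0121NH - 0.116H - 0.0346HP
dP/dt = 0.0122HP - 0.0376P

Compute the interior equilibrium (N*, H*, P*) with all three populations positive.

N* ≈ 519, H* ≈ 3.08, P* ≈ 178

From dP/dt = 0: 0.0122H* = 0.0376, so H* = 3.08.
From dN/dt = 0: 1.31(1 - N*/553) = 0.0261·3.08, giving N* = 553·(1 - 0.0614) = 519.
From dH/dt = 0: 0.0121·519 - 0.116 = 0.0346P*, so P* = 6.16/0.0346 = 178.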